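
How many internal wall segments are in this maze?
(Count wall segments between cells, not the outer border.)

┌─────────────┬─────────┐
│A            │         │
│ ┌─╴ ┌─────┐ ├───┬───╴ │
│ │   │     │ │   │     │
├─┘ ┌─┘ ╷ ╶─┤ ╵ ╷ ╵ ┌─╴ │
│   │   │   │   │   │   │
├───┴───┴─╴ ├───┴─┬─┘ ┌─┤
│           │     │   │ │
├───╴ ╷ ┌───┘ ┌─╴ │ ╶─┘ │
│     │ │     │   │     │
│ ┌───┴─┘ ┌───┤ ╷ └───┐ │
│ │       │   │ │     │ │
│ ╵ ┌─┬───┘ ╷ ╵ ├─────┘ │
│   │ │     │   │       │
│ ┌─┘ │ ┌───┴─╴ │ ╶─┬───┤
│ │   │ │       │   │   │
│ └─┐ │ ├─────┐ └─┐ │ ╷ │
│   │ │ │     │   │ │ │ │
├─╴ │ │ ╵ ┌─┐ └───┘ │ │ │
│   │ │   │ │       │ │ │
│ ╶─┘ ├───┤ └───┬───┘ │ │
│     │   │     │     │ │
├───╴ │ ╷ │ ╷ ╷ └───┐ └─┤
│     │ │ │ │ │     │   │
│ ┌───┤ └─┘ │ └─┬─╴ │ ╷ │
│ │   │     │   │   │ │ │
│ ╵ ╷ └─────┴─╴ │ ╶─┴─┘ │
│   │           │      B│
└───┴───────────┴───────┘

Counting internal wall segments:
Total internal walls: 143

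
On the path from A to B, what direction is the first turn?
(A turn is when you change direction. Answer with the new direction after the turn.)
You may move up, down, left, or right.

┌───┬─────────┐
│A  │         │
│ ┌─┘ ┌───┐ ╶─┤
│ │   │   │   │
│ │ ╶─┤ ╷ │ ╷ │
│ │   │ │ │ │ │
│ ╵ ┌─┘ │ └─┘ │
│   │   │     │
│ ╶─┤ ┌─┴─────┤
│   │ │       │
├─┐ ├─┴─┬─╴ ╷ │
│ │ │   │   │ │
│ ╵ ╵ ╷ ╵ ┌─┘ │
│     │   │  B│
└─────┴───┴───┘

Directions: down, down, down, down, right, down, down, right, up, right, down, right, up, right, up, right, down, down
First turn direction: right

Solution:

┌───┬─────────┐
│A  │         │
│ ┌─┘ ┌───┐ ╶─┤
│↓│   │   │   │
│ │ ╶─┤ ╷ │ ╷ │
│↓│   │ │ │ │ │
│ ╵ ┌─┘ │ └─┘ │
│↓  │   │     │
│ ╶─┤ ┌─┴─────┤
│↳ ↓│ │    ↱ ↓│
├─┐ ├─┴─┬─╴ ╷ │
│ │↓│↱ ↓│↱ ↑│↓│
│ ╵ ╵ ╷ ╵ ┌─┘ │
│  ↳ ↑│↳ ↑│  B│
└─────┴───┴───┘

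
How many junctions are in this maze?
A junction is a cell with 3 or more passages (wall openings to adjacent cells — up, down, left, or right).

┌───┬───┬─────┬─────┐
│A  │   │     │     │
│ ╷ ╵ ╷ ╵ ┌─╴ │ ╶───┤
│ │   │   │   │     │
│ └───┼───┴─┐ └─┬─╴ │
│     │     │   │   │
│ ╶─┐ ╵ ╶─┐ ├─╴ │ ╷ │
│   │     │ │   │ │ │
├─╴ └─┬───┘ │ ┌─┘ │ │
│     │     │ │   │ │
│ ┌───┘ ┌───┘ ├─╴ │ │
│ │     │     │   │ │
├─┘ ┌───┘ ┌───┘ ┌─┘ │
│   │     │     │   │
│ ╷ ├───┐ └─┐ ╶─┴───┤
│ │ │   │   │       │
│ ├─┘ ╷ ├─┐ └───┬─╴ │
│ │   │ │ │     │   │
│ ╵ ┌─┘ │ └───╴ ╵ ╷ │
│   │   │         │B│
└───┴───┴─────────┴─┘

Checking each cell for number of passages:

Junctions found (3+ passages):
  (1, 6): 3 passages
  (2, 0): 3 passages
  (2, 9): 3 passages
  (3, 3): 3 passages
  (4, 1): 3 passages
  (4, 8): 3 passages
  (6, 1): 3 passages
  (6, 4): 3 passages
  (6, 6): 3 passages
  (8, 9): 3 passages
  (9, 7): 3 passages
Total junctions: 11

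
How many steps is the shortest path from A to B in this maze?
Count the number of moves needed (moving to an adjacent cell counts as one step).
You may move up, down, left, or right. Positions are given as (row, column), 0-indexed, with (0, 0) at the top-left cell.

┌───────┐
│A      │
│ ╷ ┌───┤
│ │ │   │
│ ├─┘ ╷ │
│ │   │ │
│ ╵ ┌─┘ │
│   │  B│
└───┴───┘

Using BFS to find shortest path:
Start: (0, 0), End: (3, 3)
Path found:
(0,0) → (1,0) → (2,0) → (3,0) → (3,1) → (2,1) → (2,2) → (1,2) → (1,3) → (2,3) → (3,3)
Number of steps: 10

Solution:

┌───────┐
│A      │
│ ╷ ┌───┤
│↓│ │↱ ↓│
│ ├─┘ ╷ │
│↓│↱ ↑│↓│
│ ╵ ┌─┘ │
│↳ ↑│  B│
└───┴───┘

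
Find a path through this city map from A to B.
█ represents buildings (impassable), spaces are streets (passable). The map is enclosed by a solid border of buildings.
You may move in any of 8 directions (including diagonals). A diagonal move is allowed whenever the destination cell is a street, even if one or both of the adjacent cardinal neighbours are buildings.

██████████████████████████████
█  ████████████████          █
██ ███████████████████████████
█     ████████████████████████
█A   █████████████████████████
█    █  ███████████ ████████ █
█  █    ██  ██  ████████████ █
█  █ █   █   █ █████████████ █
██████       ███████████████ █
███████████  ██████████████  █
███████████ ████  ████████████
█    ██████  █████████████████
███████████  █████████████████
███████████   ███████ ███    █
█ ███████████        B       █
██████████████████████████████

Finding the shortest path from A to B:
Movement: 8-directional
Path length: 22 steps
Directions: right → right → down-right → down-right → right → right → down-right → down-right → right → down-right → down → down → down-right → down-right → down-right → right → right → right → right → right → right → right

Solution:

██████████████████████████████
█  ████████████████          █
██ ███████████████████████████
█     ████████████████████████
█A→↘ █████████████████████████
█   ↘█  ███████████ ████████ █
█  █ →→↘██  ██  ████████████ █
█  █ █  ↘█   █ █████████████ █
██████   →↘  ███████████████ █
███████████↓ ██████████████  █
███████████↓████  ████████████
█    ██████↘ █████████████████
███████████ ↘█████████████████
███████████  ↘███████ ███    █
█ ███████████ →→→→→→→B       █
██████████████████████████████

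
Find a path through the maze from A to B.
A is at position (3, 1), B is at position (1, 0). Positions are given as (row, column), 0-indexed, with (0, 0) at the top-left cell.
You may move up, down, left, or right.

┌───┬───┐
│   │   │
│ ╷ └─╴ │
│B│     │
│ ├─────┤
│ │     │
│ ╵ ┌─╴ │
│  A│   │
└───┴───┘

Finding the shortest path from (3, 1) to (1, 0):
Path length: 3 steps
Directions: left → up → up

Solution:

┌───┬───┐
│   │   │
│ ╷ └─╴ │
│B│     │
│ ├─────┤
│↑│     │
│ ╵ ┌─╴ │
│↑ A│   │
└───┴───┘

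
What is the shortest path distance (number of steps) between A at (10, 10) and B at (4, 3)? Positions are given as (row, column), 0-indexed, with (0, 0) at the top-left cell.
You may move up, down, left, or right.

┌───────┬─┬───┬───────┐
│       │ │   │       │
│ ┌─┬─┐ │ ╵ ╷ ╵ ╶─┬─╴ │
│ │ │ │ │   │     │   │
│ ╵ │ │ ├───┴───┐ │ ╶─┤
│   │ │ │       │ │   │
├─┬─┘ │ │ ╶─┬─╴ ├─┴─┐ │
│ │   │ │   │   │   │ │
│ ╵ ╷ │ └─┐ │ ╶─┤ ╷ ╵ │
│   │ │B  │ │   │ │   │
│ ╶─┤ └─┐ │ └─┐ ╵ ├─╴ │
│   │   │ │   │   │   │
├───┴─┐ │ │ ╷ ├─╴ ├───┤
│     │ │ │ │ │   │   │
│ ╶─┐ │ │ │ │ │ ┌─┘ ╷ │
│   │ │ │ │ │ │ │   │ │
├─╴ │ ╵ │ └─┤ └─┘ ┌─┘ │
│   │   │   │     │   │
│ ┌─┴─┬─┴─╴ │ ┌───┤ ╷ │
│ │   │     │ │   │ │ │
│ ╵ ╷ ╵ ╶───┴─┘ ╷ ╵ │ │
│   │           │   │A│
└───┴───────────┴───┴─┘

Finding path from (10, 10) to (4, 3):
Path: (10,10) → (9,10) → (8,10) → (8,9) → (9,9) → (10,9) → (10,8) → (9,8) → (9,7) → (10,7) → (10,6) → (10,5) → (10,4) → (10,3) → (9,3) → (9,4) → (9,5) → (8,5) → (8,4) → (7,4) → (6,4) → (5,4) → (4,4) → (4,3)
Distance: 23 steps

Solution:

┌───────┬─┬───┬───────┐
│       │ │   │       │
│ ┌─┬─┐ │ ╵ ╷ ╵ ╶─┬─╴ │
│ │ │ │ │   │     │   │
│ ╵ │ │ ├───┴───┐ │ ╶─┤
│   │ │ │       │ │   │
├─┬─┘ │ │ ╶─┬─╴ ├─┴─┐ │
│ │   │ │   │   │   │ │
│ ╵ ╷ │ └─┐ │ ╶─┤ ╷ ╵ │
│   │ │B ↰│ │   │ │   │
│ ╶─┤ └─┐ │ └─┐ ╵ ├─╴ │
│   │   │↑│   │   │   │
├───┴─┐ │ │ ╷ ├─╴ ├───┤
│     │ │↑│ │ │   │   │
│ ╶─┐ │ │ │ │ │ ┌─┘ ╷ │
│   │ │ │↑│ │ │ │   │ │
├─╴ │ ╵ │ └─┤ └─┘ ┌─┘ │
│   │   │↑ ↰│     │↓ ↰│
│ ┌─┴─┬─┴─╴ │ ┌───┤ ╷ │
│ │   │↱ → ↑│ │↓ ↰│↓│↑│
│ ╵ ╷ ╵ ╶───┴─┘ ╷ ╵ │ │
│   │  ↑ ← ← ← ↲│↑ ↲│A│
└───┴───────────┴───┴─┘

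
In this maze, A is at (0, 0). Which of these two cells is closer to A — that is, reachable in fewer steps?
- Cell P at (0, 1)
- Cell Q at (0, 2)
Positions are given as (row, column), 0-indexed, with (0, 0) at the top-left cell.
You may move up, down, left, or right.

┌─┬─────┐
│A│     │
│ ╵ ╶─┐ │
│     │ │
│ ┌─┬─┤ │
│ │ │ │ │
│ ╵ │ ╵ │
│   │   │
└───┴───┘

Shortest path A → P at (0, 1): 3 steps
Shortest path A → Q at (0, 2): 4 steps

P is closer (3 steps vs 4 steps).

Path to P:

┌─┬─────┐
│A│P    │
│ ╵ ╶─┐ │
│↳ ↑  │ │
│ ┌─┬─┤ │
│ │ │ │ │
│ ╵ │ ╵ │
│   │   │
└───┴───┘

Path to Q:

┌─┬─────┐
│A│↱ Q  │
│ ╵ ╶─┐ │
│↳ ↑  │ │
│ ┌─┬─┤ │
│ │ │ │ │
│ ╵ │ ╵ │
│   │   │
└───┴───┘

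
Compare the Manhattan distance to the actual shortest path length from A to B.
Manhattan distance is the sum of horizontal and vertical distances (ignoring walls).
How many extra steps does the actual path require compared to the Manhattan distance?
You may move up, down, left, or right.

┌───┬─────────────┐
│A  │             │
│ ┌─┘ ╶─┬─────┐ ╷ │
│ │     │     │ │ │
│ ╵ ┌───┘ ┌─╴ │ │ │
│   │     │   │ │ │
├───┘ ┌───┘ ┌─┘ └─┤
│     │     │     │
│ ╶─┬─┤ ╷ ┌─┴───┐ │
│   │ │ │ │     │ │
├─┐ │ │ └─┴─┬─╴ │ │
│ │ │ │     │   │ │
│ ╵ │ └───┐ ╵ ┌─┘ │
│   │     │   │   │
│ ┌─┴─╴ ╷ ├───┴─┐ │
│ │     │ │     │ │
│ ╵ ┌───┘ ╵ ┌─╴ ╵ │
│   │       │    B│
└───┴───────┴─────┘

Manhattan distance: |8 - 0| + |8 - 0| = 16
Actual path length: 20
Extra steps: 20 - 16 = 4

Solution:

┌───┬─────────────┐
│A  │↱ → → → → ↓  │
│ ┌─┘ ╶─┬─────┐ ╷ │
│↓│↱ ↑  │     │↓│ │
│ ╵ ┌───┘ ┌─╴ │ │ │
│↳ ↑│     │   │↓│ │
├───┘ ┌───┘ ┌─┘ └─┤
│     │     │  ↳ ↓│
│ ╶─┬─┤ ╷ ┌─┴───┐ │
│   │ │ │ │     │↓│
├─┐ │ │ └─┴─┬─╴ │ │
│ │ │ │     │   │↓│
│ ╵ │ └───┐ ╵ ┌─┘ │
│   │     │   │  ↓│
│ ┌─┴─╴ ╷ ├───┴─┐ │
│ │     │ │     │↓│
│ ╵ ┌───┘ ╵ ┌─╴ ╵ │
│   │       │    B│
└───┴───────┴─────┘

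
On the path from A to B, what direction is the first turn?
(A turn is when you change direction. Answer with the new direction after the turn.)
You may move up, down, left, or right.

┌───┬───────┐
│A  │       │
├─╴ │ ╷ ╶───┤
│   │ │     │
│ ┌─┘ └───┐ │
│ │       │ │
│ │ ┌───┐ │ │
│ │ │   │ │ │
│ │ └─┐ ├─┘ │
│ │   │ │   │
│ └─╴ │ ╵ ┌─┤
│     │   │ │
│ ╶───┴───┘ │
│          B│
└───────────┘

Directions: right, down, left, down, down, down, down, down, right, right, right, right, right
First turn direction: down

Solution:

┌───┬───────┐
│A ↓│       │
├─╴ │ ╷ ╶───┤
│↓ ↲│ │     │
│ ┌─┘ └───┐ │
│↓│       │ │
│ │ ┌───┐ │ │
│↓│ │   │ │ │
│ │ └─┐ ├─┘ │
│↓│   │ │   │
│ └─╴ │ ╵ ┌─┤
│↓    │   │ │
│ ╶───┴───┘ │
│↳ → → → → B│
└───────────┘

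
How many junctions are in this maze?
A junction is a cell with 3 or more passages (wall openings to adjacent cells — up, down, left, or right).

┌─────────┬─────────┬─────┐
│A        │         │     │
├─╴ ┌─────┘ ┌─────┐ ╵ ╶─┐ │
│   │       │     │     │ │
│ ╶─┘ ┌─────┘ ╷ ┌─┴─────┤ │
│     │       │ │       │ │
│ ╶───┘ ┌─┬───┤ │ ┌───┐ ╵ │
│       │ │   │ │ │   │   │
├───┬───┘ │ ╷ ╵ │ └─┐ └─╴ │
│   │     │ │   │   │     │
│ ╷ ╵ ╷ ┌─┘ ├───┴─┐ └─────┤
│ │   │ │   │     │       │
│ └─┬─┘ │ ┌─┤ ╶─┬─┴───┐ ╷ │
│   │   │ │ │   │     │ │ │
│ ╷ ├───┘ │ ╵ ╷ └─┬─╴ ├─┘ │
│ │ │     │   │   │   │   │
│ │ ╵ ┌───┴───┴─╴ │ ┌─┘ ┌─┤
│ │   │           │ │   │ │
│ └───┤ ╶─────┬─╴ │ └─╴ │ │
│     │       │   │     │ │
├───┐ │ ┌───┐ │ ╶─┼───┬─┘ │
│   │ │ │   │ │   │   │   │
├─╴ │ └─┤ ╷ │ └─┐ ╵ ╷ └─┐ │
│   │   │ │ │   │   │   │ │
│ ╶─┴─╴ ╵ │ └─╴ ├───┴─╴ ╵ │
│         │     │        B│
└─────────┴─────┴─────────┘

Checking each cell for number of passages:

Junctions found (3+ passages):
  (0, 1): 3 passages
  (1, 7): 3 passages
  (1, 10): 3 passages
  (2, 0): 3 passages
  (3, 12): 3 passages
  (4, 3): 3 passages
  (5, 11): 3 passages
  (6, 0): 3 passages
  (6, 6): 3 passages
  (8, 8): 3 passages
  (8, 11): 3 passages
  (9, 3): 3 passages
  (10, 12): 3 passages
  (12, 3): 3 passages
  (12, 11): 3 passages
Total junctions: 15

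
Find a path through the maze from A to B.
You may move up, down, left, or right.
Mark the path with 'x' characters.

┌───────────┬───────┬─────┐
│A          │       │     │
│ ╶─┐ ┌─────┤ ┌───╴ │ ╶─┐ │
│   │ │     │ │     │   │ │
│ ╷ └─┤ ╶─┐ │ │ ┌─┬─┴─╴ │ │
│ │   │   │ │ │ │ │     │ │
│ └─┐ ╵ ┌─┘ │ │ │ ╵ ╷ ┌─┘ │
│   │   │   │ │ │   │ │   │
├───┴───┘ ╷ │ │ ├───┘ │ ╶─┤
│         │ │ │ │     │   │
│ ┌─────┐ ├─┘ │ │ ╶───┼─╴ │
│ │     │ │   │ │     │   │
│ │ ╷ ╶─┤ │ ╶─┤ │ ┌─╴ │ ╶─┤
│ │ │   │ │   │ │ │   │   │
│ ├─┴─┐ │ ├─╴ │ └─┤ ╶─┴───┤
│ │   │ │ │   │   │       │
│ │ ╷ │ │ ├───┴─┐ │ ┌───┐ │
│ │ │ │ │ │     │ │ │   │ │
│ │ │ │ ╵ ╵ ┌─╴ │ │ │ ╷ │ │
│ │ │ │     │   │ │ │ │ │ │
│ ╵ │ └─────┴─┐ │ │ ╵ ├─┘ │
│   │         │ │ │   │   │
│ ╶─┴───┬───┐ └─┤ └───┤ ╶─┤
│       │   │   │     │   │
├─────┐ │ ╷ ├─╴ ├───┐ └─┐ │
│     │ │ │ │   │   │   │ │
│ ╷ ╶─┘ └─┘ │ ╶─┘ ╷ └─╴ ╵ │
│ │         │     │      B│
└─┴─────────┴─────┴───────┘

Finding the shortest path through the maze:
Path length: 49 steps
Directions: down → right → down → right → down → right → up → up → right → right → down → down → left → down → left → left → left → left → down → down → down → down → down → down → right → up → up → up → right → down → down → down → right → right → right → right → down → right → down → left → down → right → right → up → right → down → right → right → right

Solution:

┌───────────┬───────┬─────┐
│A          │       │     │
│ ╶─┐ ┌─────┤ ┌───╴ │ ╶─┐ │
│x x│ │x x x│ │     │   │ │
│ ╷ └─┤ ╶─┐ │ │ ┌─┬─┴─╴ │ │
│ │x x│x  │x│ │ │ │     │ │
│ └─┐ ╵ ┌─┘ │ │ │ ╵ ╷ ┌─┘ │
│   │x x│x x│ │ │   │ │   │
├───┴───┘ ╷ │ │ ├───┘ │ ╶─┤
│x x x x x│ │ │ │     │   │
│ ┌─────┐ ├─┘ │ │ ╶───┼─╴ │
│x│     │ │   │ │     │   │
│ │ ╷ ╶─┤ │ ╶─┤ │ ┌─╴ │ ╶─┤
│x│ │   │ │   │ │ │   │   │
│ ├─┴─┐ │ ├─╴ │ └─┤ ╶─┴───┤
│x│x x│ │ │   │   │       │
│ │ ╷ │ │ ├───┴─┐ │ ┌───┐ │
│x│x│x│ │ │     │ │ │   │ │
│ │ │ │ ╵ ╵ ┌─╴ │ │ │ ╷ │ │
│x│x│x│     │   │ │ │ │ │ │
│ ╵ │ └─────┴─┐ │ │ ╵ ├─┘ │
│x x│x x x x x│ │ │   │   │
│ ╶─┴───┬───┐ └─┤ └───┤ ╶─┤
│       │   │x x│     │   │
├─────┐ │ ╷ ├─╴ ├───┐ └─┐ │
│     │ │ │ │x x│x x│   │ │
│ ╷ ╶─┘ └─┘ │ ╶─┘ ╷ └─╴ ╵ │
│ │         │x x x│x x x B│
└─┴─────────┴─────┴───────┘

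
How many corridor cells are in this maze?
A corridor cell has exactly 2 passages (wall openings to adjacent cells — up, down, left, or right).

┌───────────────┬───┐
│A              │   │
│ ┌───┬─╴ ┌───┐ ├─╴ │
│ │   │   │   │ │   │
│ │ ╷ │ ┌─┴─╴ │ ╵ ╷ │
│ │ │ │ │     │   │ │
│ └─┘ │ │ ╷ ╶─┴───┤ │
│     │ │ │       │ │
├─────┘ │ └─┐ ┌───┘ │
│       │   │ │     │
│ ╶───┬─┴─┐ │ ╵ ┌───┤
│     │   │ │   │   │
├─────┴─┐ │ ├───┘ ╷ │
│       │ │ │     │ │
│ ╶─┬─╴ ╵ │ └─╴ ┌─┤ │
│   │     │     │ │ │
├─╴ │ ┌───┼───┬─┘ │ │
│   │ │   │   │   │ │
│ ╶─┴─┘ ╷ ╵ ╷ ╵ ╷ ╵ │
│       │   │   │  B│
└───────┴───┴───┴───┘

Counting cells with exactly 2 passages:
Total corridor cells: 84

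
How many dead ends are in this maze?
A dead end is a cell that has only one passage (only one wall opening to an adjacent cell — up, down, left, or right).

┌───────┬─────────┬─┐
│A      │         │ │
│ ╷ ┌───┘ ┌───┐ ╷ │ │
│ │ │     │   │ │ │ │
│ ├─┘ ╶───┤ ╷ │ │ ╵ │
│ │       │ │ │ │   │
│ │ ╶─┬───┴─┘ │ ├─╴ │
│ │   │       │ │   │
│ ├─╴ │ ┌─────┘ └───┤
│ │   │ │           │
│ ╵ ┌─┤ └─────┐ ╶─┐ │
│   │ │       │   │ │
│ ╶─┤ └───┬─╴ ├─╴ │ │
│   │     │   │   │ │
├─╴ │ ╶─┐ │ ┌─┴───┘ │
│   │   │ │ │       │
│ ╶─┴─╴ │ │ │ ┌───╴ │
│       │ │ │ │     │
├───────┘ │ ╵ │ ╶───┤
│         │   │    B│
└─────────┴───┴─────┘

Checking each cell for number of passages:

Dead ends found at positions:
  (0, 3)
  (0, 9)
  (1, 1)
  (2, 4)
  (2, 5)
  (3, 8)
  (4, 4)
  (5, 2)
  (6, 7)
  (9, 0)
  (9, 9)
Total dead ends: 11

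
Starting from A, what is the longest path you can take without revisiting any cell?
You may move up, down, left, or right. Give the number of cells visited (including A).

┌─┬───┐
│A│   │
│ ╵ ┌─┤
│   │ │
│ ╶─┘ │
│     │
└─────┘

Finding longest simple path using DFS:
Start: (0, 0)
Longest path visits 6 cells
Path: A → down → down → right → right → up

Solution:

┌─┬───┐
│A│   │
│ ╵ ┌─┤
│↓  │B│
│ ╶─┘ │
│↳ → ↑│
└─────┘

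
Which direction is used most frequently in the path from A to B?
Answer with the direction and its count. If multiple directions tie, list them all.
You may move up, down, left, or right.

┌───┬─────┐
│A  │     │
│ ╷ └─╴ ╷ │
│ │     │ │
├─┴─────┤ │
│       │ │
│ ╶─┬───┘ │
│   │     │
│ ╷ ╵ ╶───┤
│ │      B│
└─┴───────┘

Directions: right, down, right, right, up, right, down, down, down, left, left, down, right, right
Counts: {'right': 6, 'down': 5, 'up': 1, 'left': 2}
Most common: right (6 times)

Solution:

┌───┬─────┐
│A ↓│  ↱ ↓│
│ ╷ └─╴ ╷ │
│ │↳ → ↑│↓│
├─┴─────┤ │
│       │↓│
│ ╶─┬───┘ │
│   │↓ ← ↲│
│ ╷ ╵ ╶───┤
│ │  ↳ → B│
└─┴───────┘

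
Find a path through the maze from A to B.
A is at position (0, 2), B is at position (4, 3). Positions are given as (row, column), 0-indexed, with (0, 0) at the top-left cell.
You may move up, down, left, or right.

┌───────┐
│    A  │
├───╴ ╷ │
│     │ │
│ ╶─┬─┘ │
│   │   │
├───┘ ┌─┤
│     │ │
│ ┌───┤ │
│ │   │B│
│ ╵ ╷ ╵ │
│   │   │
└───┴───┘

Finding the shortest path from (0, 2) to (4, 3):
Path length: 15 steps
Directions: right → down → down → left → down → left → left → down → down → right → up → right → down → right → up

Solution:

┌───────┐
│    A ↓│
├───╴ ╷ │
│     │↓│
│ ╶─┬─┘ │
│   │↓ ↲│
├───┘ ┌─┤
│↓ ← ↲│ │
│ ┌───┤ │
│↓│↱ ↓│B│
│ ╵ ╷ ╵ │
│↳ ↑│↳ ↑│
└───┴───┘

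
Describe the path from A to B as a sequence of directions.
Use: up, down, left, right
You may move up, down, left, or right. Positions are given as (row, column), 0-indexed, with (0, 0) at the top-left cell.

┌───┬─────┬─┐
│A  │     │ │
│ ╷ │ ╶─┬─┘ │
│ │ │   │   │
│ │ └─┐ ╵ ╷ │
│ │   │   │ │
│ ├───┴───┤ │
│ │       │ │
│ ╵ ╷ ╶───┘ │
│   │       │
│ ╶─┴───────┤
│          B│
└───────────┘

Finding the path and converting it to directions:
Path through cells: (0,0) → (1,0) → (2,0) → (3,0) → (4,0) → (5,0) → (5,1) → (5,2) → (5,3) → (5,4) → (5,5)
Directions: down, down, down, down, down, right, right, right, right, right

Solution:

┌───┬─────┬─┐
│A  │     │ │
│ ╷ │ ╶─┬─┘ │
│↓│ │   │   │
│ │ └─┐ ╵ ╷ │
│↓│   │   │ │
│ ├───┴───┤ │
│↓│       │ │
│ ╵ ╷ ╶───┘ │
│↓  │       │
│ ╶─┴───────┤
│↳ → → → → B│
└───────────┘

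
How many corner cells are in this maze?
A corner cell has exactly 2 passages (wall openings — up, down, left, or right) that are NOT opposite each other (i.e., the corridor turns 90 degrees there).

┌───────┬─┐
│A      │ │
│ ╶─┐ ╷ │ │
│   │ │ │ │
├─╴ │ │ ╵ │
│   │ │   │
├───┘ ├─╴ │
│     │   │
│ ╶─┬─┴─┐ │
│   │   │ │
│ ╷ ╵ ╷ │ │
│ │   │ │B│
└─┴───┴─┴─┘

Counting corner cells (2 non-opposite passages):
Total corners: 13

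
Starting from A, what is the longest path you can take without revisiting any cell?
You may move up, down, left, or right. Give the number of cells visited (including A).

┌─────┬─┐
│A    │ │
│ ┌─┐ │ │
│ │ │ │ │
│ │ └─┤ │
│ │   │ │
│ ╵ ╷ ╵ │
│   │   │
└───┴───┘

Finding longest simple path using DFS:
Start: (0, 0)
Longest path visits 12 cells
Path: A → down → down → down → right → up → right → down → right → up → up → up

Solution:

┌─────┬─┐
│A    │B│
│ ┌─┐ │ │
│↓│ │ │↑│
│ │ └─┤ │
│↓│↱ ↓│↑│
│ ╵ ╷ ╵ │
│↳ ↑│↳ ↑│
└───┴───┘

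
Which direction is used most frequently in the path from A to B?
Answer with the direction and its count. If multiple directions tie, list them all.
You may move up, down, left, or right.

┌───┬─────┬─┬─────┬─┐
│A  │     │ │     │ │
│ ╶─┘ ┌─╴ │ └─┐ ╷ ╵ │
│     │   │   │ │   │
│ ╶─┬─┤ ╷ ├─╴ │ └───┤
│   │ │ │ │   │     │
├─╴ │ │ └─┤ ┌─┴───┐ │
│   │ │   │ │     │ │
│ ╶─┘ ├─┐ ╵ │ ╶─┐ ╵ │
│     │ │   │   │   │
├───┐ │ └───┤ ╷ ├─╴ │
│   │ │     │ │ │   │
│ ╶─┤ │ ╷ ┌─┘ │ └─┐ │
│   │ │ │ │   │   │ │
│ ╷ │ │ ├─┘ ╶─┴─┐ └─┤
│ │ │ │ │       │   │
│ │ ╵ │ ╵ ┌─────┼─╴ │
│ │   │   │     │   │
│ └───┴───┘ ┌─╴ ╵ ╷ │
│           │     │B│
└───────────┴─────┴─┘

Directions: down, down, right, down, left, down, right, right, down, down, down, down, left, up, up, left, down, down, down, right, right, right, right, right, up, right, right, down, right, up, right, down
Counts: {'down': 13, 'right': 12, 'left': 3, 'up': 4}
Most common: down (13 times)

Solution:

┌───┬─────┬─┬─────┬─┐
│A  │     │ │     │ │
│ ╶─┘ ┌─╴ │ └─┐ ╷ ╵ │
│↓    │   │   │ │   │
│ ╶─┬─┤ ╷ ├─╴ │ └───┤
│↳ ↓│ │ │ │   │     │
├─╴ │ │ └─┤ ┌─┴───┐ │
│↓ ↲│ │   │ │     │ │
│ ╶─┘ ├─┐ ╵ │ ╶─┐ ╵ │
│↳ → ↓│ │   │   │   │
├───┐ │ └───┤ ╷ ├─╴ │
│   │↓│     │ │ │   │
│ ╶─┤ │ ╷ ┌─┘ │ └─┐ │
│↓ ↰│↓│ │ │   │   │ │
│ ╷ │ │ ├─┘ ╶─┴─┐ └─┤
│↓│↑│↓│ │       │   │
│ │ ╵ │ ╵ ┌─────┼─╴ │
│↓│↑ ↲│   │↱ → ↓│↱ ↓│
│ └───┴───┘ ┌─╴ ╵ ╷ │
│↳ → → → → ↑│  ↳ ↑│B│
└───────────┴─────┴─┘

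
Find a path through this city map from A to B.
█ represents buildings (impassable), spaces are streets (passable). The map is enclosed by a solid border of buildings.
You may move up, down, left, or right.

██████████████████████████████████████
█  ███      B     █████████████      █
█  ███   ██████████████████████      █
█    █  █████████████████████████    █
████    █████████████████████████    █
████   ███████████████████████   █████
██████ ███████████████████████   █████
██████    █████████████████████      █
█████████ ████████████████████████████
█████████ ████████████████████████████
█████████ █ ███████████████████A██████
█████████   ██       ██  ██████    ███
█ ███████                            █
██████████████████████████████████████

Finding the shortest path from A to B:
Movement: cardinal only
Path length: 44 steps
Directions: down → down → left → left → left → left → left → left → left → left → left → left → left → left → left → left → left → left → left → left → left → left → up → left → left → up → up → up → up → left → left → left → up → up → up → up → up → up → right → right → right → right → right → right

Solution:

██████████████████████████████████████
█  ███↱→→→→→B     █████████████      █
█  ███↑  ██████████████████████      █
█    █↑ █████████████████████████    █
████  ↑ █████████████████████████    █
████  ↑███████████████████████   █████
██████↑███████████████████████   █████
██████↑←←↰█████████████████████      █
█████████↑████████████████████████████
█████████↑████████████████████████████
█████████↑█ ███████████████████A██████
█████████↑←↰██       ██  ██████↓   ███
█ ███████  ↑←←←←←←←←←←←←←←←←←←←↲     █
██████████████████████████████████████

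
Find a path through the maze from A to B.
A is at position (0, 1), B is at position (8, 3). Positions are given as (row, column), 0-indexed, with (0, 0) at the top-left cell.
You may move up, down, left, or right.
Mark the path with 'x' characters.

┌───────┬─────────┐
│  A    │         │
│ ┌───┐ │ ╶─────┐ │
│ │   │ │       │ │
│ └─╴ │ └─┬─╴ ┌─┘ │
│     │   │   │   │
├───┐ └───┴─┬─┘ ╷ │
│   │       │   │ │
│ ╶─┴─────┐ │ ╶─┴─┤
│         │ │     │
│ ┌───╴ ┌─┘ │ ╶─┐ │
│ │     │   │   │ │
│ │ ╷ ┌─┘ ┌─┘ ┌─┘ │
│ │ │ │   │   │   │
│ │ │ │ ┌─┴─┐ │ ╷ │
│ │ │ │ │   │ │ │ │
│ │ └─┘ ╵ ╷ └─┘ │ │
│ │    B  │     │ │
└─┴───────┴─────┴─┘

Finding the shortest path from (0, 1) to (8, 3):
Path length: 16 steps
Directions: left → down → down → right → right → down → right → right → right → down → down → left → down → left → down → down

Solution:

┌───────┬─────────┐
│x A    │         │
│ ┌───┐ │ ╶─────┐ │
│x│   │ │       │ │
│ └─╴ │ └─┬─╴ ┌─┘ │
│x x x│   │   │   │
├───┐ └───┴─┬─┘ ╷ │
│   │x x x x│   │ │
│ ╶─┴─────┐ │ ╶─┴─┤
│         │x│     │
│ ┌───╴ ┌─┘ │ ╶─┐ │
│ │     │x x│   │ │
│ │ ╷ ┌─┘ ┌─┘ ┌─┘ │
│ │ │ │x x│   │   │
│ │ │ │ ┌─┴─┐ │ ╷ │
│ │ │ │x│   │ │ │ │
│ │ └─┘ ╵ ╷ └─┘ │ │
│ │    B  │     │ │
└─┴───────┴─────┴─┘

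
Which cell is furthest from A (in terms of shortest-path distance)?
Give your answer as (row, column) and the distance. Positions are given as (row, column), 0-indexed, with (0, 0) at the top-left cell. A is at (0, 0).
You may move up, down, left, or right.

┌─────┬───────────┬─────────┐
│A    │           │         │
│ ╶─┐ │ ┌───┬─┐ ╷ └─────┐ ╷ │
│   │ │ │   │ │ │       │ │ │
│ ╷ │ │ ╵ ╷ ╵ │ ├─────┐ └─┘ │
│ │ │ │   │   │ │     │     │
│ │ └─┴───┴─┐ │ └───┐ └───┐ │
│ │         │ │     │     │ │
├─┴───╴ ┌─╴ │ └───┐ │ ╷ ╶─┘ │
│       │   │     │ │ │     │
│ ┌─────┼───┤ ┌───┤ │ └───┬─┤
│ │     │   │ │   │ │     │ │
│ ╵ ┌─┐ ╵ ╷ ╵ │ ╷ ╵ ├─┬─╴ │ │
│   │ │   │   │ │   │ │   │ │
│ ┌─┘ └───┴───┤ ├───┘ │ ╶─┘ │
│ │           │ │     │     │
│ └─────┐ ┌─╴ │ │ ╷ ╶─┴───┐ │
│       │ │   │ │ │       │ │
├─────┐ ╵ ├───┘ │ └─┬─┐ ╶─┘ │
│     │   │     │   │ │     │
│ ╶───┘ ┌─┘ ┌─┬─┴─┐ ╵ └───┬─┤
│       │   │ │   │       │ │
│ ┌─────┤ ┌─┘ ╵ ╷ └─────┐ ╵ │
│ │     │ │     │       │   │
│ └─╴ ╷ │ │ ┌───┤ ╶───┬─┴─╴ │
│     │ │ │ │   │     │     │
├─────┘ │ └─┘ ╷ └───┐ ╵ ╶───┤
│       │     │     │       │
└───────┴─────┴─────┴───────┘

Computing BFS distances from A to all cells:
Furthest cell: (12, 5)
Distance: 93 steps

Path from A to the furthest cell:

┌─────┬───────────┬─────────┐
│A    │↱ → → → → ↓│         │
│ ╶─┐ │ ┌───┬─┐ ╷ └─────┐ ╷ │
│↳ ↓│ │↑│↓ ↰│ │ │↳ → → ↓│ │ │
│ ╷ │ │ ╵ ╷ ╵ │ ├─────┐ └─┘ │
│ │↓│ │↑ ↲│↑ ↰│ │     │↳ → ↓│
│ │ └─┴───┴─┐ │ └───┐ └───┐ │
│ │↳ → ↓    │↑│     │↓ ↰  │↓│
├─┴───╴ ┌─╴ │ └───┐ │ ╷ ╶─┘ │
│↓ ← ← ↲│   │↑    │ │↓│↑ ← ↲│
│ ┌─────┼───┤ ┌───┤ │ └───┬─┤
│↓│↱ → ↓│↱ ↓│↑│   │ │↳ → ↓│ │
│ ╵ ┌─┐ ╵ ╷ ╵ │ ╷ ╵ ├─┬─╴ │ │
│↳ ↑│ │↳ ↑│↳ ↑│ │   │ │↓ ↲│ │
│ ┌─┘ └───┴───┤ ├───┘ │ ╶─┘ │
│ │           │ │↓ ↰  │↳ → ↓│
│ └─────┐ ┌─╴ │ │ ╷ ╶─┴───┐ │
│       │ │   │ │↓│↑ ← ↰  │↓│
├─────┐ ╵ ├───┘ │ └─┬─┐ ╶─┘ │
│     │   │     │↳ ↓│ │↑ ← ↲│
│ ╶───┘ ┌─┘ ┌─┬─┴─┐ ╵ └───┬─┤
│       │   │ │↓ ↰│↳ → → ↓│ │
│ ┌─────┤ ┌─┘ ╵ ╷ └─────┐ ╵ │
│ │     │ │↓ ← ↲│↑      │↳ ↓│
│ └─╴ ╷ │ │ ┌───┤ ╶───┬─┴─╴ │
│     │ │ │B│   │↑ ← ↰│↓ ← ↲│
├─────┘ │ └─┘ ╷ └───┐ ╵ ╶───┤
│       │     │     │↑ ↲    │
└───────┴─────┴─────┴───────┘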